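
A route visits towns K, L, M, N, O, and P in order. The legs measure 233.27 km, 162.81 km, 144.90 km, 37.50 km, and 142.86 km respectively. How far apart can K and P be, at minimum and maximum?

The maximum is all hops collinear in one direction: 233.27 + 162.81 + 144.90 + 37.50 + 142.86 = 721.34.
The longest hop is 233.27; the others sum to 488.07. Since 233.27 ≤ 488.07, the path can fold back on itself completely, so the minimum distance is 0.

0 ≤ KP ≤ 721.34 km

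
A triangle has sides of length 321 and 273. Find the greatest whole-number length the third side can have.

593

The third side must be strictly less than 321 + 273 = 594.
The largest integer below 594 is 593.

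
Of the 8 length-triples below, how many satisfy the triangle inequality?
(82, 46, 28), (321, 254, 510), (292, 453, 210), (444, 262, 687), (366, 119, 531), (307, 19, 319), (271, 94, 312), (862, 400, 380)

(28,46,82): 28+46 ≤ 82 → not valid
(254,321,510): 254+321 > 510 → valid
(210,292,453): 210+292 > 453 → valid
(262,444,687): 262+444 > 687 → valid
(119,366,531): 119+366 ≤ 531 → not valid
(19,307,319): 19+307 > 319 → valid
(94,271,312): 94+271 > 312 → valid
(380,400,862): 380+400 ≤ 862 → not valid
5 of the 8 triples form a triangle.

5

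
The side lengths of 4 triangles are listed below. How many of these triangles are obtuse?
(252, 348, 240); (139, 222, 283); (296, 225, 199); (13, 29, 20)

2

(252,348,240): 240²+252² = 121104 = 348² → right
(139,222,283): 139²+222² = 68605 < 80089 = 283² → obtuse
(296,225,199): 199²+225² = 90226 > 87616 = 296² → acute
(13,29,20): 13²+20² = 569 < 841 = 29² → obtuse
2 of the 4 are obtuse.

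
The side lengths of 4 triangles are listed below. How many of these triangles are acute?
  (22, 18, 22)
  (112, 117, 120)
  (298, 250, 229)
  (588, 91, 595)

(22,18,22): 18²+22² = 808 > 484 = 22² → acute
(112,117,120): 112²+117² = 26233 > 14400 = 120² → acute
(298,250,229): 229²+250² = 114941 > 88804 = 298² → acute
(588,91,595): 91²+588² = 354025 = 595² → right
3 of the 4 are acute.

3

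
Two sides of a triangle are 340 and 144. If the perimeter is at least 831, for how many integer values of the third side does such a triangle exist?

Triangle inequality: 196 < x < 484. Perimeter ≥ 831 gives x ≥ 831 − 340 − 144 = 347.
So 347 ≤ x < 484; integers 347 through 483: 137 values.

137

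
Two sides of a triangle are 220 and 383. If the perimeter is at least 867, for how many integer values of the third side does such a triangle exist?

339

Triangle inequality: 163 < x < 603. Perimeter ≥ 867 gives x ≥ 867 − 220 − 383 = 264.
So 264 ≤ x < 603; integers 264 through 602: 339 values.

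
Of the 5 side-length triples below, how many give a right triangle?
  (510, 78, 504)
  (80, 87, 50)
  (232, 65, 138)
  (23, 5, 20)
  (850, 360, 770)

2

(510,78,504): 78²+504² = 260100 = 510² → right
(80,87,50): 50²+80² = 8900 > 7569 = 87² → acute
(232,65,138): 65+138 ≤ 232, not a triangle
(23,5,20): 5²+20² = 425 < 529 = 23² → obtuse
(850,360,770): 360²+770² = 722500 = 850² → right
2 of the 5 are right.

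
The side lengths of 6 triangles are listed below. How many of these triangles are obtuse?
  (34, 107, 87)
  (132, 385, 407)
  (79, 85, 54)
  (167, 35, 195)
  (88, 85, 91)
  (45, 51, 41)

2

(34,107,87): 34²+87² = 8725 < 11449 = 107² → obtuse
(132,385,407): 132²+385² = 165649 = 407² → right
(79,85,54): 54²+79² = 9157 > 7225 = 85² → acute
(167,35,195): 35²+167² = 29114 < 38025 = 195² → obtuse
(88,85,91): 85²+88² = 14969 > 8281 = 91² → acute
(45,51,41): 41²+45² = 3706 > 2601 = 51² → acute
2 of the 6 are obtuse.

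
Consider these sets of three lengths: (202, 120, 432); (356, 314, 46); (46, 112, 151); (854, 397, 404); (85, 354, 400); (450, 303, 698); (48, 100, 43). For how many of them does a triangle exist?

4

(120,202,432): 120+202 ≤ 432 → not valid
(46,314,356): 46+314 > 356 → valid
(46,112,151): 46+112 > 151 → valid
(397,404,854): 397+404 ≤ 854 → not valid
(85,354,400): 85+354 > 400 → valid
(303,450,698): 303+450 > 698 → valid
(43,48,100): 43+48 ≤ 100 → not valid
4 of the 7 triples form a triangle.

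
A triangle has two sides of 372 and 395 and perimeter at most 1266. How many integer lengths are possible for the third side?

476

Triangle inequality: 23 < x < 767. Perimeter ≤ 1266 gives x ≤ 1266 − 372 − 395 = 499.
So 23 < x ≤ 499; integers 24 through 499: 476 values.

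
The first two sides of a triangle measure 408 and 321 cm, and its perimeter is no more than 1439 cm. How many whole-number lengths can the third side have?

Triangle inequality: 87 < x < 729. Perimeter ≤ 1439 gives x ≤ 1439 − 408 − 321 = 710.
So 87 < x ≤ 710; integers 88 through 710: 623 values.

623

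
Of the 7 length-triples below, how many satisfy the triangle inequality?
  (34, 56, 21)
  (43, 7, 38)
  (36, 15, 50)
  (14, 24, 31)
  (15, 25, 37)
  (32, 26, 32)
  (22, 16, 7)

(21,34,56): 21+34 ≤ 56 → not valid
(7,38,43): 7+38 > 43 → valid
(15,36,50): 15+36 > 50 → valid
(14,24,31): 14+24 > 31 → valid
(15,25,37): 15+25 > 37 → valid
(26,32,32): 26+32 > 32 → valid
(7,16,22): 7+16 > 22 → valid
6 of the 7 triples form a triangle.

6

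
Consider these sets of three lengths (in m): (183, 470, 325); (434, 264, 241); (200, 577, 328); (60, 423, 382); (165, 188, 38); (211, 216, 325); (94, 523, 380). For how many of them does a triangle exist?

5

(183,325,470): 183+325 > 470 → valid
(241,264,434): 241+264 > 434 → valid
(200,328,577): 200+328 ≤ 577 → not valid
(60,382,423): 60+382 > 423 → valid
(38,165,188): 38+165 > 188 → valid
(211,216,325): 211+216 > 325 → valid
(94,380,523): 94+380 ≤ 523 → not valid
5 of the 7 triples form a triangle.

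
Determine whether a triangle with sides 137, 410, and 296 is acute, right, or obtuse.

Compare the square of the longest side to the sum of squares of the other two: 137² + 296² = 106385 < 168100 = 410².

obtuse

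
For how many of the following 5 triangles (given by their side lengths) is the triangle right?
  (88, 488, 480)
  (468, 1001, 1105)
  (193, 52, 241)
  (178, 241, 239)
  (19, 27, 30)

(88,488,480): 88²+480² = 238144 = 488² → right
(468,1001,1105): 468²+1001² = 1221025 = 1105² → right
(193,52,241): 52²+193² = 39953 < 58081 = 241² → obtuse
(178,241,239): 178²+239² = 88805 > 58081 = 241² → acute
(19,27,30): 19²+27² = 1090 > 900 = 30² → acute
2 of the 5 are right.

2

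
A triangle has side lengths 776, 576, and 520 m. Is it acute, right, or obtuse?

right

Compare the square of the longest side to the sum of squares of the other two: 520² + 576² = 602176 = 776².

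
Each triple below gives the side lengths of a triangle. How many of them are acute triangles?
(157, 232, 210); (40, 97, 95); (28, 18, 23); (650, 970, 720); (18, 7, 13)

(157,232,210): 157²+210² = 68749 > 53824 = 232² → acute
(40,97,95): 40²+95² = 10625 > 9409 = 97² → acute
(28,18,23): 18²+23² = 853 > 784 = 28² → acute
(650,970,720): 650²+720² = 940900 = 970² → right
(18,7,13): 7²+13² = 218 < 324 = 18² → obtuse
3 of the 5 are acute.

3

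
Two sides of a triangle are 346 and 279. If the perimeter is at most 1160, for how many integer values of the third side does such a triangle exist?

Triangle inequality: 67 < x < 625. Perimeter ≤ 1160 gives x ≤ 1160 − 346 − 279 = 535.
So 67 < x ≤ 535; integers 68 through 535: 468 values.

468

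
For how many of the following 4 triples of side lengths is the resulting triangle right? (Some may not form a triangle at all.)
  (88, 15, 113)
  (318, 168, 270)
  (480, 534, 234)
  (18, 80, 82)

(88,15,113): 15+88 ≤ 113, not a triangle
(318,168,270): 168²+270² = 101124 = 318² → right
(480,534,234): 234²+480² = 285156 = 534² → right
(18,80,82): 18²+80² = 6724 = 82² → right
3 of the 4 are right.

3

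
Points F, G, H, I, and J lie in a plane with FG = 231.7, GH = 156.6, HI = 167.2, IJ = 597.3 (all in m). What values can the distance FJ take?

41.8 ≤ FJ ≤ 1152.8 m

The maximum is all hops collinear in one direction: 231.7 + 156.6 + 167.2 + 597.3 = 1152.8.
The longest hop is 597.3; the others sum to 555.5. Folding the others back against it leaves at least 597.3 − 555.5 = 41.8.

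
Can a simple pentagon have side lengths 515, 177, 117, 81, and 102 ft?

For a pentagon, each side must be shorter than the sum of the others.
Here the longest side is 515, but the remaining 4 sides sum to only 477.

No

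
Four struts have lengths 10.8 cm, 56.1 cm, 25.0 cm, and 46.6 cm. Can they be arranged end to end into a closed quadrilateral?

Yes

A quadrilateral exists iff every side is shorter than the sum of the others — equivalently, the longest side is less than the sum of the rest.
Longest side 56.1 < 82.4 (sum of the remaining 3), so yes.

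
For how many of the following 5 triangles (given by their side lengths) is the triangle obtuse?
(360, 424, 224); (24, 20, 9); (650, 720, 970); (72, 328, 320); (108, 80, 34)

2

(360,424,224): 224²+360² = 179776 = 424² → right
(24,20,9): 9²+20² = 481 < 576 = 24² → obtuse
(650,720,970): 650²+720² = 940900 = 970² → right
(72,328,320): 72²+320² = 107584 = 328² → right
(108,80,34): 34²+80² = 7556 < 11664 = 108² → obtuse
2 of the 5 are obtuse.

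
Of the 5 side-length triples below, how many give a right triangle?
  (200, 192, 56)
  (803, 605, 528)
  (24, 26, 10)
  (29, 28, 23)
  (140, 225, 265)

4

(200,192,56): 56²+192² = 40000 = 200² → right
(803,605,528): 528²+605² = 644809 = 803² → right
(24,26,10): 10²+24² = 676 = 26² → right
(29,28,23): 23²+28² = 1313 > 841 = 29² → acute
(140,225,265): 140²+225² = 70225 = 265² → right
4 of the 5 are right.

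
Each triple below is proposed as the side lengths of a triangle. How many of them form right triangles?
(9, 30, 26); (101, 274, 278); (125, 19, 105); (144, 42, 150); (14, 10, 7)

1

(9,30,26): 9²+26² = 757 < 900 = 30² → obtuse
(101,274,278): 101²+274² = 85277 > 77284 = 278² → acute
(125,19,105): 19+105 ≤ 125, not a triangle
(144,42,150): 42²+144² = 22500 = 150² → right
(14,10,7): 7²+10² = 149 < 196 = 14² → obtuse
1 of the 5 is right.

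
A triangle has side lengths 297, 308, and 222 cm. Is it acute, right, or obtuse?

acute

Compare the square of the longest side to the sum of squares of the other two: 222² + 297² = 137493 > 94864 = 308².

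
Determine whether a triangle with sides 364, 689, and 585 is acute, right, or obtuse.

Compare the square of the longest side to the sum of squares of the other two: 364² + 585² = 474721 = 689².

right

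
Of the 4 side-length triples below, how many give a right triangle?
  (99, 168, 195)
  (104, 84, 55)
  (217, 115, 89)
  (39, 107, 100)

1

(99,168,195): 99²+168² = 38025 = 195² → right
(104,84,55): 55²+84² = 10081 < 10816 = 104² → obtuse
(217,115,89): 89+115 ≤ 217, not a triangle
(39,107,100): 39²+100² = 11521 > 11449 = 107² → acute
1 of the 4 is right.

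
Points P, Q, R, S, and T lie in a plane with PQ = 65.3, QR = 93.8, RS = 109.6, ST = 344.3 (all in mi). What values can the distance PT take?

The maximum is all hops collinear in one direction: 65.3 + 93.8 + 109.6 + 344.3 = 613.0.
The longest hop is 344.3; the others sum to 268.7. Folding the others back against it leaves at least 344.3 − 268.7 = 75.6.

75.6 ≤ PT ≤ 613.0 mi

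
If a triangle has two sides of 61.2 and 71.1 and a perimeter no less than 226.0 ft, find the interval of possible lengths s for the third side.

Triangle inequality alone gives 9.9 < s < 132.3.
The perimeter condition gives s ≥ 226.0 − 61.2 − 71.1 = 93.7.
Intersecting the two: 93.7 ≤ s < 132.3.

93.7 ≤ s < 132.3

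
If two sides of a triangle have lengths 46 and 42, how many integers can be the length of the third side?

The third side lies in the open interval (4, 88).
Integers from 5 to 87 inclusive: 87 − 5 + 1 = 83.

83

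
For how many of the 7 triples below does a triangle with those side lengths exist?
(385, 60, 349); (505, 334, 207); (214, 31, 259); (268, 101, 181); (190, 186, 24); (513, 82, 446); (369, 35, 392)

6

(60,349,385): 60+349 > 385 → valid
(207,334,505): 207+334 > 505 → valid
(31,214,259): 31+214 ≤ 259 → not valid
(101,181,268): 101+181 > 268 → valid
(24,186,190): 24+186 > 190 → valid
(82,446,513): 82+446 > 513 → valid
(35,369,392): 35+369 > 392 → valid
6 of the 7 triples form a triangle.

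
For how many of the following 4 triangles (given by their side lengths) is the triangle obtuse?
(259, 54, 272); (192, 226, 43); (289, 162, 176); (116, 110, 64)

3

(259,54,272): 54²+259² = 69997 < 73984 = 272² → obtuse
(192,226,43): 43²+192² = 38713 < 51076 = 226² → obtuse
(289,162,176): 162²+176² = 57220 < 83521 = 289² → obtuse
(116,110,64): 64²+110² = 16196 > 13456 = 116² → acute
3 of the 4 are obtuse.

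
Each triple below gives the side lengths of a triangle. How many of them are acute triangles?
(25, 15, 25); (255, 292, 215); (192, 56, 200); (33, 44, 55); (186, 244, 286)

3

(25,15,25): 15²+25² = 850 > 625 = 25² → acute
(255,292,215): 215²+255² = 111250 > 85264 = 292² → acute
(192,56,200): 56²+192² = 40000 = 200² → right
(33,44,55): 33²+44² = 3025 = 55² → right
(186,244,286): 186²+244² = 94132 > 81796 = 286² → acute
3 of the 5 are acute.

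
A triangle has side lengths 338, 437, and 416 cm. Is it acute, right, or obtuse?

acute

Compare the square of the longest side to the sum of squares of the other two: 338² + 416² = 287300 > 190969 = 437².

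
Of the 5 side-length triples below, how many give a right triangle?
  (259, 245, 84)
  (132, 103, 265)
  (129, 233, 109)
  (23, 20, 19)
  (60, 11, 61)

(259,245,84): 84²+245² = 67081 = 259² → right
(132,103,265): 103+132 ≤ 265, not a triangle
(129,233,109): 109²+129² = 28522 < 54289 = 233² → obtuse
(23,20,19): 19²+20² = 761 > 529 = 23² → acute
(60,11,61): 11²+60² = 3721 = 61² → right
2 of the 5 are right.

2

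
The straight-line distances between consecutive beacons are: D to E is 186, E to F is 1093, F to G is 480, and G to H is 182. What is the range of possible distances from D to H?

245 ≤ DH ≤ 1941

The maximum is all hops collinear in one direction: 186 + 1093 + 480 + 182 = 1941.
The longest hop is 1093; the others sum to 848. Folding the others back against it leaves at least 1093 − 848 = 245.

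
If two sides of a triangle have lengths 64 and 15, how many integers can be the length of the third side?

29

The third side lies in the open interval (49, 79).
Integers from 50 to 78 inclusive: 78 − 50 + 1 = 29.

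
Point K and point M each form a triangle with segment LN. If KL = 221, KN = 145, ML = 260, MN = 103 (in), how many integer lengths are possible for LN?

From triangle KLN: 76 < LN < 366.
From triangle MLN: 157 < LN < 363.
Intersection: 157 < LN < 363, so integers 158 through 362: 205 values.

205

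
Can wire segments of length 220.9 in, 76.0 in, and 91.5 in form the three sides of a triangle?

No

The longest side is 220.9, but the other two sum to only 167.5.
167.5 < 220.9, so the triangle inequality fails.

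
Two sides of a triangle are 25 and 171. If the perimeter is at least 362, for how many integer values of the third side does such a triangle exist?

Triangle inequality: 146 < x < 196. Perimeter ≥ 362 gives x ≥ 362 − 25 − 171 = 166.
So 166 ≤ x < 196; integers 166 through 195: 30 values.

30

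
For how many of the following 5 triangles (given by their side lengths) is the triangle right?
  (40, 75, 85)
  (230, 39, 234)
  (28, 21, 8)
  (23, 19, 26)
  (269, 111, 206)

(40,75,85): 40²+75² = 7225 = 85² → right
(230,39,234): 39²+230² = 54421 < 54756 = 234² → obtuse
(28,21,8): 8²+21² = 505 < 784 = 28² → obtuse
(23,19,26): 19²+23² = 890 > 676 = 26² → acute
(269,111,206): 111²+206² = 54757 < 72361 = 269² → obtuse
1 of the 5 is right.

1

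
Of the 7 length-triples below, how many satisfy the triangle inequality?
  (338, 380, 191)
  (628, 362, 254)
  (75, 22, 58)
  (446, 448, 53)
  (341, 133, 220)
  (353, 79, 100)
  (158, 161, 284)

(191,338,380): 191+338 > 380 → valid
(254,362,628): 254+362 ≤ 628 → not valid
(22,58,75): 22+58 > 75 → valid
(53,446,448): 53+446 > 448 → valid
(133,220,341): 133+220 > 341 → valid
(79,100,353): 79+100 ≤ 353 → not valid
(158,161,284): 158+161 > 284 → valid
5 of the 7 triples form a triangle.

5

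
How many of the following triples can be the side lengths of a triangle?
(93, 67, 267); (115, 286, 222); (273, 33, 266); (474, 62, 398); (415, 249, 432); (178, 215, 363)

4

(67,93,267): 67+93 ≤ 267 → not valid
(115,222,286): 115+222 > 286 → valid
(33,266,273): 33+266 > 273 → valid
(62,398,474): 62+398 ≤ 474 → not valid
(249,415,432): 249+415 > 432 → valid
(178,215,363): 178+215 > 363 → valid
4 of the 6 triples form a triangle.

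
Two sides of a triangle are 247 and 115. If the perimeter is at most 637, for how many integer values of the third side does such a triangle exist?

Triangle inequality: 132 < x < 362. Perimeter ≤ 637 gives x ≤ 637 − 247 − 115 = 275.
So 132 < x ≤ 275; integers 133 through 275: 143 values.

143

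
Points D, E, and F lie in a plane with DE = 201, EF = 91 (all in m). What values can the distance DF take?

110 ≤ DF ≤ 292 m

By the triangle inequality, |201 − 91| ≤ DF ≤ 201 + 91.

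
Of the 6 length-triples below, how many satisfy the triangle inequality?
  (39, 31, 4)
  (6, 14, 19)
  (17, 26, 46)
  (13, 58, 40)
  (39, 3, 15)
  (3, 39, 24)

(4,31,39): 4+31 ≤ 39 → not valid
(6,14,19): 6+14 > 19 → valid
(17,26,46): 17+26 ≤ 46 → not valid
(13,40,58): 13+40 ≤ 58 → not valid
(3,15,39): 3+15 ≤ 39 → not valid
(3,24,39): 3+24 ≤ 39 → not valid
1 of the 6 triples forms a triangle.

1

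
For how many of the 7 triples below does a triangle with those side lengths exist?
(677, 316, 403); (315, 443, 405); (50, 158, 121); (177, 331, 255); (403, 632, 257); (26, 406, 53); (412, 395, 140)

(316,403,677): 316+403 > 677 → valid
(315,405,443): 315+405 > 443 → valid
(50,121,158): 50+121 > 158 → valid
(177,255,331): 177+255 > 331 → valid
(257,403,632): 257+403 > 632 → valid
(26,53,406): 26+53 ≤ 406 → not valid
(140,395,412): 140+395 > 412 → valid
6 of the 7 triples form a triangle.

6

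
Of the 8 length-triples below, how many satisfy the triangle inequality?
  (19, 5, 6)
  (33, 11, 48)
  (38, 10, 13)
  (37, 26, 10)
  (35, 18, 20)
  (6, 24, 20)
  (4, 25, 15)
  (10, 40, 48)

(5,6,19): 5+6 ≤ 19 → not valid
(11,33,48): 11+33 ≤ 48 → not valid
(10,13,38): 10+13 ≤ 38 → not valid
(10,26,37): 10+26 ≤ 37 → not valid
(18,20,35): 18+20 > 35 → valid
(6,20,24): 6+20 > 24 → valid
(4,15,25): 4+15 ≤ 25 → not valid
(10,40,48): 10+40 > 48 → valid
3 of the 8 triples form a triangle.

3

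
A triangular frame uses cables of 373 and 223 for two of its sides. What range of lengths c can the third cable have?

By the triangle inequality, c must be less than 373 + 223 = 596 and greater than |373 − 223| = 150.

150 < c < 596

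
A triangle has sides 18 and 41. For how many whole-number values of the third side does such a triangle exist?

The third side lies in the open interval (23, 59).
Integers from 24 to 58 inclusive: 58 − 24 + 1 = 35.

35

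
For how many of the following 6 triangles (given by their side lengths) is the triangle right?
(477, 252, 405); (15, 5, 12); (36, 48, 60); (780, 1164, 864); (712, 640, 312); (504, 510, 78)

(477,252,405): 252²+405² = 227529 = 477² → right
(15,5,12): 5²+12² = 169 < 225 = 15² → obtuse
(36,48,60): 36²+48² = 3600 = 60² → right
(780,1164,864): 780²+864² = 1354896 = 1164² → right
(712,640,312): 312²+640² = 506944 = 712² → right
(504,510,78): 78²+504² = 260100 = 510² → right
5 of the 6 are right.

5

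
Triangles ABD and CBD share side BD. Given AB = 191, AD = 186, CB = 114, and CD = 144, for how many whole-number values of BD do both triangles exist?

227

From triangle ABD: 5 < BD < 377.
From triangle CBD: 30 < BD < 258.
Intersection: 30 < BD < 258, so integers 31 through 257: 227 values.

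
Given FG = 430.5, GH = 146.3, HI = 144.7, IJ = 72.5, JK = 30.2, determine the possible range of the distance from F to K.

36.8 ≤ FK ≤ 824.2

The maximum is all hops collinear in one direction: 430.5 + 146.3 + 144.7 + 72.5 + 30.2 = 824.2.
The longest hop is 430.5; the others sum to 393.7. Folding the others back against it leaves at least 430.5 − 393.7 = 36.8.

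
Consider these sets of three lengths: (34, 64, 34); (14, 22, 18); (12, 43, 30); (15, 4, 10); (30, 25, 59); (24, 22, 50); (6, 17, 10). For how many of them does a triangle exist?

(34,34,64): 34+34 > 64 → valid
(14,18,22): 14+18 > 22 → valid
(12,30,43): 12+30 ≤ 43 → not valid
(4,10,15): 4+10 ≤ 15 → not valid
(25,30,59): 25+30 ≤ 59 → not valid
(22,24,50): 22+24 ≤ 50 → not valid
(6,10,17): 6+10 ≤ 17 → not valid
2 of the 7 triples form a triangle.

2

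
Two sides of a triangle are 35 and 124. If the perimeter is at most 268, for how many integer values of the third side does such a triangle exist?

Triangle inequality: 89 < x < 159. Perimeter ≤ 268 gives x ≤ 268 − 35 − 124 = 109.
So 89 < x ≤ 109; integers 90 through 109: 20 values.

20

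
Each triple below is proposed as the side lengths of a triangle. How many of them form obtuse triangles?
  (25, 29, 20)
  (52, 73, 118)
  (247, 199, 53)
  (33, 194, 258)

(25,29,20): 20²+25² = 1025 > 841 = 29² → acute
(52,73,118): 52²+73² = 8033 < 13924 = 118² → obtuse
(247,199,53): 53²+199² = 42410 < 61009 = 247² → obtuse
(33,194,258): 33+194 ≤ 258, not a triangle
2 of the 4 are obtuse.

2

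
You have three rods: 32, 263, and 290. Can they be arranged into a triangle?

The longest side is 290, and the other two sum to 295.
Since 295 > 290, the triangle inequality holds.

Yes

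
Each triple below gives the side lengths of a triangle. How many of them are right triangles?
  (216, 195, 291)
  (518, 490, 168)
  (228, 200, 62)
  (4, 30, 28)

2

(216,195,291): 195²+216² = 84681 = 291² → right
(518,490,168): 168²+490² = 268324 = 518² → right
(228,200,62): 62²+200² = 43844 < 51984 = 228² → obtuse
(4,30,28): 4²+28² = 800 < 900 = 30² → obtuse
2 of the 4 are right.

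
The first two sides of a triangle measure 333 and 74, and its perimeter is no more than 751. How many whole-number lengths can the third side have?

Triangle inequality: 259 < x < 407. Perimeter ≤ 751 gives x ≤ 751 − 333 − 74 = 344.
So 259 < x ≤ 344; integers 260 through 344: 85 values.

85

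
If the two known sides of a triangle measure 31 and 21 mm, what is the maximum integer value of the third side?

The third side must be strictly less than 31 + 21 = 52.
The largest integer below 52 is 51.

51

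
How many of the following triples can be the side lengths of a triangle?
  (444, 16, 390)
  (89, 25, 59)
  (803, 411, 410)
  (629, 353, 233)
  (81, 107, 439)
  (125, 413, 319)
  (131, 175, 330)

(16,390,444): 16+390 ≤ 444 → not valid
(25,59,89): 25+59 ≤ 89 → not valid
(410,411,803): 410+411 > 803 → valid
(233,353,629): 233+353 ≤ 629 → not valid
(81,107,439): 81+107 ≤ 439 → not valid
(125,319,413): 125+319 > 413 → valid
(131,175,330): 131+175 ≤ 330 → not valid
2 of the 7 triples form a triangle.

2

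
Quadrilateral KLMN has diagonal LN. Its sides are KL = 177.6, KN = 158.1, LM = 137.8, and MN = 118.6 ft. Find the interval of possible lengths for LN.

From triangle KLN: |177.6 − 158.1| < LN < 177.6 + 158.1, i.e. 19.5 < LN < 335.7.
From triangle MLN: 19.2 < LN < 256.4.
Both must hold, so LN lies in the intersection.

19.5 < LN < 256.4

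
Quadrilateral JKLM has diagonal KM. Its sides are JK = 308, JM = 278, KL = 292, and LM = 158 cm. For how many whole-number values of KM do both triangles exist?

From triangle JKM: 30 < KM < 586.
From triangle LKM: 134 < KM < 450.
Intersection: 134 < KM < 450, so integers 135 through 449: 315 values.

315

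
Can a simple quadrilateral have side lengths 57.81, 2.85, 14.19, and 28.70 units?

No

For a quadrilateral, each side must be shorter than the sum of the others.
Here the longest side is 57.81, but the remaining 3 sides sum to only 45.74.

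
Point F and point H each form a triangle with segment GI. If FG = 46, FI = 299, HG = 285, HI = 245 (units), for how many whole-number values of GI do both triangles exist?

91

From triangle FGI: 253 < GI < 345.
From triangle HGI: 40 < GI < 530.
Intersection: 253 < GI < 345, so integers 254 through 344: 91 values.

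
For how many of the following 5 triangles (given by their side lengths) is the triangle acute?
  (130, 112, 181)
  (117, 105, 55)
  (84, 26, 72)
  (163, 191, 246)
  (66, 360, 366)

2

(130,112,181): 112²+130² = 29444 < 32761 = 181² → obtuse
(117,105,55): 55²+105² = 14050 > 13689 = 117² → acute
(84,26,72): 26²+72² = 5860 < 7056 = 84² → obtuse
(163,191,246): 163²+191² = 63050 > 60516 = 246² → acute
(66,360,366): 66²+360² = 133956 = 366² → right
2 of the 5 are acute.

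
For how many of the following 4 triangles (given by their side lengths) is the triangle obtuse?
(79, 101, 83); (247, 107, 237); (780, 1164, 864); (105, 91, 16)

(79,101,83): 79²+83² = 13130 > 10201 = 101² → acute
(247,107,237): 107²+237² = 67618 > 61009 = 247² → acute
(780,1164,864): 780²+864² = 1354896 = 1164² → right
(105,91,16): 16²+91² = 8537 < 11025 = 105² → obtuse
1 of the 4 is obtuse.

1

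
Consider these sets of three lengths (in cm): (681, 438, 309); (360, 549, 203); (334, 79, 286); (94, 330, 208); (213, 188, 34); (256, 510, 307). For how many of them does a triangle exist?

(309,438,681): 309+438 > 681 → valid
(203,360,549): 203+360 > 549 → valid
(79,286,334): 79+286 > 334 → valid
(94,208,330): 94+208 ≤ 330 → not valid
(34,188,213): 34+188 > 213 → valid
(256,307,510): 256+307 > 510 → valid
5 of the 6 triples form a triangle.

5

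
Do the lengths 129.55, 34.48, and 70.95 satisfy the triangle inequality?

No

The longest side is 129.55, but the other two sum to only 105.43.
105.43 < 129.55, so the triangle inequality fails.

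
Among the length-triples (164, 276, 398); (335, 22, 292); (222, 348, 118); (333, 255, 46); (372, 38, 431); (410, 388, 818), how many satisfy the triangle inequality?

(164,276,398): 164+276 > 398 → valid
(22,292,335): 22+292 ≤ 335 → not valid
(118,222,348): 118+222 ≤ 348 → not valid
(46,255,333): 46+255 ≤ 333 → not valid
(38,372,431): 38+372 ≤ 431 → not valid
(388,410,818): 388+410 ≤ 818 → not valid
1 of the 6 triples forms a triangle.

1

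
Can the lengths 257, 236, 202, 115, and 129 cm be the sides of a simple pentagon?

A pentagon exists iff every side is shorter than the sum of the others — equivalently, the longest side is less than the sum of the rest.
Longest side 257 < 682 (sum of the remaining 4), so yes.

Yes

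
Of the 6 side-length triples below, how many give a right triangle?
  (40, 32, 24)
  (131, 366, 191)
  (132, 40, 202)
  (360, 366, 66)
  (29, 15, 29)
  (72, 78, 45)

2

(40,32,24): 24²+32² = 1600 = 40² → right
(131,366,191): 131+191 ≤ 366, not a triangle
(132,40,202): 40+132 ≤ 202, not a triangle
(360,366,66): 66²+360² = 133956 = 366² → right
(29,15,29): 15²+29² = 1066 > 841 = 29² → acute
(72,78,45): 45²+72² = 7209 > 6084 = 78² → acute
2 of the 6 are right.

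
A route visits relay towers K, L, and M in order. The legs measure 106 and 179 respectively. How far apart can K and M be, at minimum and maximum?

73 ≤ KM ≤ 285

By the triangle inequality, |106 − 179| ≤ KM ≤ 106 + 179.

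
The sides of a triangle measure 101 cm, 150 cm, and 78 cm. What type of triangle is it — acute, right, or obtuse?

obtuse

Compare the square of the longest side to the sum of squares of the other two: 78² + 101² = 16285 < 22500 = 150².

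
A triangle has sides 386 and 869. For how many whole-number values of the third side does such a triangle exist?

771

The third side lies in the open interval (483, 1255).
Integers from 484 to 1254 inclusive: 1254 − 484 + 1 = 771.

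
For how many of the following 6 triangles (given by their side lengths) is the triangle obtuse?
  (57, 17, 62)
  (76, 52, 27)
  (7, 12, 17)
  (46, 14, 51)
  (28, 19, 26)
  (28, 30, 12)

4

(57,17,62): 17²+57² = 3538 < 3844 = 62² → obtuse
(76,52,27): 27²+52² = 3433 < 5776 = 76² → obtuse
(7,12,17): 7²+12² = 193 < 289 = 17² → obtuse
(46,14,51): 14²+46² = 2312 < 2601 = 51² → obtuse
(28,19,26): 19²+26² = 1037 > 784 = 28² → acute
(28,30,12): 12²+28² = 928 > 900 = 30² → acute
4 of the 6 are obtuse.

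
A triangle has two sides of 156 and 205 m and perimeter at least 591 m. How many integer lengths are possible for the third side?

131

Triangle inequality: 49 < x < 361. Perimeter ≥ 591 gives x ≥ 591 − 156 − 205 = 230.
So 230 ≤ x < 361; integers 230 through 360: 131 values.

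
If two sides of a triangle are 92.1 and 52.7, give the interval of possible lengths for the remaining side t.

39.4 < t < 144.8

By the triangle inequality, t must be less than 92.1 + 52.7 = 144.8 and greater than |92.1 − 52.7| = 39.4.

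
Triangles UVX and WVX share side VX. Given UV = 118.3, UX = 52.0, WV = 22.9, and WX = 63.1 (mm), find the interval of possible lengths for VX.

From triangle UVX: |118.3 − 52.0| < VX < 118.3 + 52.0, i.e. 66.3 < VX < 170.3.
From triangle WVX: 40.2 < VX < 86.0.
Both must hold, so VX lies in the intersection.

66.3 < VX < 86.0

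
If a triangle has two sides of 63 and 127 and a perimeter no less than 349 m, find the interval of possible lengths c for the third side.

Triangle inequality alone gives 64 < c < 190.
The perimeter condition gives c ≥ 349 − 63 − 127 = 159.
Intersecting the two: 159 ≤ c < 190.

159 ≤ c < 190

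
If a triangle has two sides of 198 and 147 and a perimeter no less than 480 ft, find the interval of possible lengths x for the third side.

135 ≤ x < 345 ft

Triangle inequality alone gives 51 < x < 345.
The perimeter condition gives x ≥ 480 − 198 − 147 = 135.
Intersecting the two: 135 ≤ x < 345.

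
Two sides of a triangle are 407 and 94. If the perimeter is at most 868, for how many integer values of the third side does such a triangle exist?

Triangle inequality: 313 < x < 501. Perimeter ≤ 868 gives x ≤ 868 − 407 − 94 = 367.
So 313 < x ≤ 367; integers 314 through 367: 54 values.

54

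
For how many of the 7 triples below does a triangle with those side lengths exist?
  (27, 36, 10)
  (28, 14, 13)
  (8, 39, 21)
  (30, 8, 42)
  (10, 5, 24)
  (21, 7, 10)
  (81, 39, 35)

1

(10,27,36): 10+27 > 36 → valid
(13,14,28): 13+14 ≤ 28 → not valid
(8,21,39): 8+21 ≤ 39 → not valid
(8,30,42): 8+30 ≤ 42 → not valid
(5,10,24): 5+10 ≤ 24 → not valid
(7,10,21): 7+10 ≤ 21 → not valid
(35,39,81): 35+39 ≤ 81 → not valid
1 of the 7 triples forms a triangle.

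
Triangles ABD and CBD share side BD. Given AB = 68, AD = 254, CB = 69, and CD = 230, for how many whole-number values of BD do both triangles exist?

From triangle ABD: 186 < BD < 322.
From triangle CBD: 161 < BD < 299.
Intersection: 186 < BD < 299, so integers 187 through 298: 112 values.

112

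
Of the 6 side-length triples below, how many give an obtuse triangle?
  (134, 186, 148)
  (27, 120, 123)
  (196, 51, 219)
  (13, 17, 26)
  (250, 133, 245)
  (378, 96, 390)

2

(134,186,148): 134²+148² = 39860 > 34596 = 186² → acute
(27,120,123): 27²+120² = 15129 = 123² → right
(196,51,219): 51²+196² = 41017 < 47961 = 219² → obtuse
(13,17,26): 13²+17² = 458 < 676 = 26² → obtuse
(250,133,245): 133²+245² = 77714 > 62500 = 250² → acute
(378,96,390): 96²+378² = 152100 = 390² → right
2 of the 6 are obtuse.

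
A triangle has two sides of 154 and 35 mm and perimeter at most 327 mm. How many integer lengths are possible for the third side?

19

Triangle inequality: 119 < x < 189. Perimeter ≤ 327 gives x ≤ 327 − 154 − 35 = 138.
So 119 < x ≤ 138; integers 120 through 138: 19 values.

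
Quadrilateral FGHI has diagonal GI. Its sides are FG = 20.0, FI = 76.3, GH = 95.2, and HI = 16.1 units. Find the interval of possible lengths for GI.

From triangle FGI: |20.0 − 76.3| < GI < 20.0 + 76.3, i.e. 56.3 < GI < 96.3.
From triangle HGI: 79.1 < GI < 111.3.
Both must hold, so GI lies in the intersection.

79.1 < GI < 96.3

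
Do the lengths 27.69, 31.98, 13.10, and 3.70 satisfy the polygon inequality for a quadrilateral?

Yes

A quadrilateral exists iff every side is shorter than the sum of the others — equivalently, the longest side is less than the sum of the rest.
Longest side 31.98 < 44.49 (sum of the remaining 3), so yes.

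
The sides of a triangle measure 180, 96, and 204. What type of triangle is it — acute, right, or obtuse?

Compare the square of the longest side to the sum of squares of the other two: 96² + 180² = 41616 = 204².

right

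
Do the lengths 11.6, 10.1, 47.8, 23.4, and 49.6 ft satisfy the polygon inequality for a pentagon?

Yes

A pentagon exists iff every side is shorter than the sum of the others — equivalently, the longest side is less than the sum of the rest.
Longest side 49.6 < 92.9 (sum of the remaining 4), so yes.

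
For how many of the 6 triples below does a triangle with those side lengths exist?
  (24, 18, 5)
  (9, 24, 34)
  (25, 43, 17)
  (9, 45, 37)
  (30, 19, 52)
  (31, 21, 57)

1

(5,18,24): 5+18 ≤ 24 → not valid
(9,24,34): 9+24 ≤ 34 → not valid
(17,25,43): 17+25 ≤ 43 → not valid
(9,37,45): 9+37 > 45 → valid
(19,30,52): 19+30 ≤ 52 → not valid
(21,31,57): 21+31 ≤ 57 → not valid
1 of the 6 triples forms a triangle.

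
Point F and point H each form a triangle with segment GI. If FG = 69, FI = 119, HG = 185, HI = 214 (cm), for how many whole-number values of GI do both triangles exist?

From triangle FGI: 50 < GI < 188.
From triangle HGI: 29 < GI < 399.
Intersection: 50 < GI < 188, so integers 51 through 187: 137 values.

137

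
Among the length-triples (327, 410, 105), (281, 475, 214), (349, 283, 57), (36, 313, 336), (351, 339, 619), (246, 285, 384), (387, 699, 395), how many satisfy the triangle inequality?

(105,327,410): 105+327 > 410 → valid
(214,281,475): 214+281 > 475 → valid
(57,283,349): 57+283 ≤ 349 → not valid
(36,313,336): 36+313 > 336 → valid
(339,351,619): 339+351 > 619 → valid
(246,285,384): 246+285 > 384 → valid
(387,395,699): 387+395 > 699 → valid
6 of the 7 triples form a triangle.

6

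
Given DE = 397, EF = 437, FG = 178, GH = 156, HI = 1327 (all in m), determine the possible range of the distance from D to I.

159 ≤ DI ≤ 2495 m

The maximum is all hops collinear in one direction: 397 + 437 + 178 + 156 + 1327 = 2495.
The longest hop is 1327; the others sum to 1168. Folding the others back against it leaves at least 1327 − 1168 = 159.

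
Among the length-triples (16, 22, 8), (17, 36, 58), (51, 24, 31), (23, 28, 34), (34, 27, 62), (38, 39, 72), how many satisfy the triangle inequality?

(8,16,22): 8+16 > 22 → valid
(17,36,58): 17+36 ≤ 58 → not valid
(24,31,51): 24+31 > 51 → valid
(23,28,34): 23+28 > 34 → valid
(27,34,62): 27+34 ≤ 62 → not valid
(38,39,72): 38+39 > 72 → valid
4 of the 6 triples form a triangle.

4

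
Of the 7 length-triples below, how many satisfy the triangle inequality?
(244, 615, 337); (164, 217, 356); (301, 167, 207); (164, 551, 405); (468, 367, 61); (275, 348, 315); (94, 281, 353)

(244,337,615): 244+337 ≤ 615 → not valid
(164,217,356): 164+217 > 356 → valid
(167,207,301): 167+207 > 301 → valid
(164,405,551): 164+405 > 551 → valid
(61,367,468): 61+367 ≤ 468 → not valid
(275,315,348): 275+315 > 348 → valid
(94,281,353): 94+281 > 353 → valid
5 of the 7 triples form a triangle.

5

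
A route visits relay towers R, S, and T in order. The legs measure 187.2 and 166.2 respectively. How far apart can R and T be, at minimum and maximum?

By the triangle inequality, |187.2 − 166.2| ≤ RT ≤ 187.2 + 166.2.

21.0 ≤ RT ≤ 353.4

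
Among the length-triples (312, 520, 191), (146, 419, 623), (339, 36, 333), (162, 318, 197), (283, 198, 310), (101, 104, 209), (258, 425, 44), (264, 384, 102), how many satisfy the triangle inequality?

(191,312,520): 191+312 ≤ 520 → not valid
(146,419,623): 146+419 ≤ 623 → not valid
(36,333,339): 36+333 > 339 → valid
(162,197,318): 162+197 > 318 → valid
(198,283,310): 198+283 > 310 → valid
(101,104,209): 101+104 ≤ 209 → not valid
(44,258,425): 44+258 ≤ 425 → not valid
(102,264,384): 102+264 ≤ 384 → not valid
3 of the 8 triples form a triangle.

3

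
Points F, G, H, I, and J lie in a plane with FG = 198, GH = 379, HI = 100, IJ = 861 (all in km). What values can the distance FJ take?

184 ≤ FJ ≤ 1538 km

The maximum is all hops collinear in one direction: 198 + 379 + 100 + 861 = 1538.
The longest hop is 861; the others sum to 677. Folding the others back against it leaves at least 861 − 677 = 184.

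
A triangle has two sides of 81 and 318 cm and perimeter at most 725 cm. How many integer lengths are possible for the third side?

Triangle inequality: 237 < x < 399. Perimeter ≤ 725 gives x ≤ 725 − 81 − 318 = 326.
So 237 < x ≤ 326; integers 238 through 326: 89 values.

89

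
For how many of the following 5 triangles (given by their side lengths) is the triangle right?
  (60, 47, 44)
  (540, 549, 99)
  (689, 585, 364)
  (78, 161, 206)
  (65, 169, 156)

3

(60,47,44): 44²+47² = 4145 > 3600 = 60² → acute
(540,549,99): 99²+540² = 301401 = 549² → right
(689,585,364): 364²+585² = 474721 = 689² → right
(78,161,206): 78²+161² = 32005 < 42436 = 206² → obtuse
(65,169,156): 65²+156² = 28561 = 169² → right
3 of the 5 are right.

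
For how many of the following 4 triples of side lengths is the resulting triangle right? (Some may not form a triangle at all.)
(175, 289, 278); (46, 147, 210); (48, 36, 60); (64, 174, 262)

(175,289,278): 175²+278² = 107909 > 83521 = 289² → acute
(46,147,210): 46+147 ≤ 210, not a triangle
(48,36,60): 36²+48² = 3600 = 60² → right
(64,174,262): 64+174 ≤ 262, not a triangle
1 of the 4 is right.

1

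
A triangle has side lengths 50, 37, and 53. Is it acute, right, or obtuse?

Compare the square of the longest side to the sum of squares of the other two: 37² + 50² = 3869 > 2809 = 53².

acute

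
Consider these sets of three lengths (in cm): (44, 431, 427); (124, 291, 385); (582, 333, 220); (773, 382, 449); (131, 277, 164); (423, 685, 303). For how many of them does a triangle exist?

5

(44,427,431): 44+427 > 431 → valid
(124,291,385): 124+291 > 385 → valid
(220,333,582): 220+333 ≤ 582 → not valid
(382,449,773): 382+449 > 773 → valid
(131,164,277): 131+164 > 277 → valid
(303,423,685): 303+423 > 685 → valid
5 of the 6 triples form a triangle.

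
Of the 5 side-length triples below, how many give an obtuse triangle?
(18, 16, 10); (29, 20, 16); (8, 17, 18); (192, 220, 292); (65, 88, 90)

(18,16,10): 10²+16² = 356 > 324 = 18² → acute
(29,20,16): 16²+20² = 656 < 841 = 29² → obtuse
(8,17,18): 8²+17² = 353 > 324 = 18² → acute
(192,220,292): 192²+220² = 85264 = 292² → right
(65,88,90): 65²+88² = 11969 > 8100 = 90² → acute
1 of the 5 is obtuse.

1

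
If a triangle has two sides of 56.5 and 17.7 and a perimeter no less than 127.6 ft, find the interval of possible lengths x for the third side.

Triangle inequality alone gives 38.8 < x < 74.2.
The perimeter condition gives x ≥ 127.6 − 56.5 − 17.7 = 53.4.
Intersecting the two: 53.4 ≤ x < 74.2.

53.4 ≤ x < 74.2 ft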